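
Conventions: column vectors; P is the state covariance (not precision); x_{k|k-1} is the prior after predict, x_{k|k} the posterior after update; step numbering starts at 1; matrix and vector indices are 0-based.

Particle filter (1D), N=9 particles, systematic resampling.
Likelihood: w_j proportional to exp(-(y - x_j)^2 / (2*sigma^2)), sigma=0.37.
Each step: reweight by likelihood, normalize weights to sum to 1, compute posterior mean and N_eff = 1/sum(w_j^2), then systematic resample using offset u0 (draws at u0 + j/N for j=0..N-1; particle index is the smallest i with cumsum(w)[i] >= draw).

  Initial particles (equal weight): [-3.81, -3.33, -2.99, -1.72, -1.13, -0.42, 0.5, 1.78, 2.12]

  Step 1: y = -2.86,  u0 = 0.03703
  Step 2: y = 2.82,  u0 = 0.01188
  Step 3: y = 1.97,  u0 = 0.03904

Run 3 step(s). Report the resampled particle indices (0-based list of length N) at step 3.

step 1: w=[0.0259, 0.3116, 0.6565, 0.0061, 0.0000, 0.0000, 0.0000, 0.0000, 0.0000]  mean=-3.1094  Neff=1.8913  idx=[1, 1, 1, 2, 2, 2, 2, 2, 2]
step 2: w=[0.0000, 0.0000, 0.0000, 0.1667, 0.1667, 0.1667, 0.1667, 0.1667, 0.1667]  mean=-2.9900  Neff=6.0000  idx=[3, 3, 4, 5, 5, 6, 7, 7, 8]
step 3: w=[0.1111, 0.1111, 0.1111, 0.1111, 0.1111, 0.1111, 0.1111, 0.1111, 0.1111]  mean=-2.9900  Neff=9.0000  idx=[0, 1, 2, 3, 4, 5, 6, 7, 8]

resampled_idx = [0, 1, 2, 3, 4, 5, 6, 7, 8]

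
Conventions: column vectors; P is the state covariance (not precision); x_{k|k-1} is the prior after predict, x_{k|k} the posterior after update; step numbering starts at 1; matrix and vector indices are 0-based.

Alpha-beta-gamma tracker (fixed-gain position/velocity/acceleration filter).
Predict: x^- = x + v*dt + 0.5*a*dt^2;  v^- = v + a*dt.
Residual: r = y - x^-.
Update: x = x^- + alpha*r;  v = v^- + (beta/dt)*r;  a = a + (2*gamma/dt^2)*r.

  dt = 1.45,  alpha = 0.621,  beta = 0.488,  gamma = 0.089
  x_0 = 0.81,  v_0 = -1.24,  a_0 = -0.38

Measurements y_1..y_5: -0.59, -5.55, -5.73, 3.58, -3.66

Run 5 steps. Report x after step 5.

step 1: x_pred=-1.3875  r=0.7975  x^+=-0.8922  v^+=-1.5226  a^+=-0.3125
step 2: x_pred=-3.4285  r=-2.1215  x^+=-4.7460  v^+=-2.6897  a^+=-0.4921
step 3: x_pred=-9.1633  r=3.4333  x^+=-7.0312  v^+=-2.2477  a^+=-0.2014
step 4: x_pred=-10.5022  r=14.0822  x^+=-1.7572  v^+=2.1996  a^+=0.9908
step 5: x_pred=2.4738  r=-6.1338  x^+=-1.3353  v^+=1.5719  a^+=0.4715

x_post = -1.3353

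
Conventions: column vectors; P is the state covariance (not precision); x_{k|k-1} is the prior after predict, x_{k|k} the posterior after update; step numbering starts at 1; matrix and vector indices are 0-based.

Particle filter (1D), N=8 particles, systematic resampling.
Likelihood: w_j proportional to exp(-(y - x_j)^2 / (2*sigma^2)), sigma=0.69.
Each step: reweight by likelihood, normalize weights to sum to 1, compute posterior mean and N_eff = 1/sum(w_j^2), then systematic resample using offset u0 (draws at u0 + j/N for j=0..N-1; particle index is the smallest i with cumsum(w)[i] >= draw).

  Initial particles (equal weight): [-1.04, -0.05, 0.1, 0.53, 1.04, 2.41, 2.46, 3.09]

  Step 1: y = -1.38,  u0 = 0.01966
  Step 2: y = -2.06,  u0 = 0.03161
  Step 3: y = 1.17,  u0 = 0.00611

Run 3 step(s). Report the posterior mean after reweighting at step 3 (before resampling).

step 1: w=[0.7598, 0.1338, 0.0860, 0.0186, 0.0018, 0.0000, 0.0000, 0.0000]  mean=-0.7765  Neff=1.6587  idx=[0, 0, 0, 0, 0, 0, 1, 2]
step 2: w=[0.1649, 0.1649, 0.1649, 0.1649, 0.1649, 0.1649, 0.0071, 0.0037]  mean=-1.0288  Neff=6.1284  idx=[0, 0, 1, 2, 3, 3, 4, 5]
step 3: w=[0.1250, 0.1250, 0.1250, 0.1250, 0.1250, 0.1250, 0.1250, 0.1250]  mean=-1.0400  Neff=8.0000  idx=[0, 1, 2, 3, 4, 5, 6, 7]

post_mean = -1.0400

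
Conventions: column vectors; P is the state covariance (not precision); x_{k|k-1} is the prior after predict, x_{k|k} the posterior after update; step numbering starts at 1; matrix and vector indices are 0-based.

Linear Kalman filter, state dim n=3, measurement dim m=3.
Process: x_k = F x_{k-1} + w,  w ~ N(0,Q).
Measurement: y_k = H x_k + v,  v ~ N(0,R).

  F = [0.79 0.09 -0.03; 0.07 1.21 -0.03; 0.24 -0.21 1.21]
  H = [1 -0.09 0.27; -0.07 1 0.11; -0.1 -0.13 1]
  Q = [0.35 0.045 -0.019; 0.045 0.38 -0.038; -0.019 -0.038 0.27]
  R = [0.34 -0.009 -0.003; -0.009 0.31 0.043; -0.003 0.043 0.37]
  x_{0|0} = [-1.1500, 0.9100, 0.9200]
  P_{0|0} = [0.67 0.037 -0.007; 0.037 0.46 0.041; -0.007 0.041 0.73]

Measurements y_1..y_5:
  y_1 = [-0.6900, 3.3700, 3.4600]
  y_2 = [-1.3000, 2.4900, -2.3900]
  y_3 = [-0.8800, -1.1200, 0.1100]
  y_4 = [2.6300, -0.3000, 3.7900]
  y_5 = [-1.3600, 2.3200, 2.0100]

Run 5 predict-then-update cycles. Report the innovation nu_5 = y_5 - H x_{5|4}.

innov = [-2.7370, 2.7335, -1.1679]

step 1: x^-=[-0.8542, 0.9930, 0.6461]  P^-=[0.7779 0.1670 0.0656; 0.1670 1.0607 -0.1002; 0.0656 -0.1002 1.3690]  S=[1.2365 0.0297 0.3574; 0.0297 1.3447 -0.0581; 0.3574 -0.0581 1.7820]  K=[0.6736 0.0676 -0.1519; 0.0549 0.7652 -0.1290; 0.1423 0.0631 0.7454]  nu=[0.0791, 2.2461, 2.8576]  x^+=[-1.0831, 2.3473, 2.9292]  P^+=[0.2389 0.0281 -0.0278; 0.0281 0.2312 0.0179; -0.0278 0.0179 0.2776]
step 2: x^-=[-0.7323, 2.6765, 2.7915]  P^-=[0.5064 0.1107 -0.0165; 0.1107 0.7235 -0.0709; -0.0165 -0.0709 0.6724]  S=[0.8759 0.0019 0.1158; 0.0019 1.0132 -0.0522; 0.1158 -0.0522 1.0843]  K=[0.5793 0.0645 -0.1340; 0.0464 0.6917 -0.1340; 0.1137 0.0358 0.6197]  nu=[-1.0805, -0.5448, -4.9067]  x^+=[-0.7361, 2.9072, -0.3917]  P^+=[0.2058 0.0261 -0.0246; 0.0261 0.2090 0.0098; -0.0246 0.0098 0.2293]
step 3: x^-=[-0.3081, 3.4779, -1.2612]  P^-=[0.4851 0.1047 -0.0182; 0.1047 0.6910 -0.0763; -0.0182 -0.0763 0.6049]  S=[0.8499 -0.0033 0.0991; -0.0033 0.9795 -0.0601; 0.0991 -0.0601 1.0177]  K=[0.5694 0.0641 -0.1306; 0.0445 0.6811 -0.1376; 0.1094 0.0284 0.5970]  nu=[0.0817, -4.4807, 1.7925]  x^+=[-0.7829, 0.1831, -0.3093]  P^+=[0.2021 0.0259 -0.0237; 0.0259 0.2058 0.0076; -0.0237 0.0076 0.2204]
step 4: x^-=[-0.5928, 0.1760, -0.6006]  P^-=[0.4828 0.1040 -0.0179; 0.1040 0.6864 -0.0784; -0.0179 -0.0784 0.5932]  S=[0.8470 -0.0043 0.0967; -0.0043 0.9744 -0.0629; 0.0967 -0.0629 1.0063]  K=[0.5684 0.0642 -0.1298; 0.0442 0.6794 -0.1387; 0.1088 0.0265 0.5926]  nu=[3.4008, -0.4514, 4.3542]  x^+=[0.7459, -0.5845, 2.3376]  P^+=[0.2017 0.0259 -0.0234; 0.0259 0.2053 0.0070; -0.0234 0.0070 0.2186]
step 5: x^-=[0.4666, -0.7252, 3.1302]  P^-=[0.4825 0.1040 -0.0177; 0.1040 0.6857 -0.0791; -0.0177 -0.0791 0.5910]  S=[0.8467 -0.0045 0.0964; -0.0045 0.9735 -0.0637; 0.0964 -0.0637 1.0042]  K=[0.5683 0.0642 -0.1296; 0.0441 0.6790 -0.1390; 0.1087 0.0261 0.5917]  nu=[-2.7370, 2.7335, -1.1679]  x^+=[-0.7618, 1.1726, 2.2129]  P^+=[0.2017 0.0259 -0.0234; 0.0259 0.2052 0.0069; -0.0234 0.0069 0.2183]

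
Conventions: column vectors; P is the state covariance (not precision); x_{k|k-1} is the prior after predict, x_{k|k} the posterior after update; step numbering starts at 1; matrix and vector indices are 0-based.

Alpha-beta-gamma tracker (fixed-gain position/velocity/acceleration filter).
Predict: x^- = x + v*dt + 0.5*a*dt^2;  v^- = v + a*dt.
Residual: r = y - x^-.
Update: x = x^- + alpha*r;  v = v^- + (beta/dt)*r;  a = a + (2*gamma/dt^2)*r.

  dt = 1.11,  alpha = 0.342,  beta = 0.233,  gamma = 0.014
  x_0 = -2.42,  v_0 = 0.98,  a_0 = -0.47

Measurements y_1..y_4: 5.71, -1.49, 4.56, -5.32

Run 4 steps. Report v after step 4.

step 1: x_pred=-1.6217  r=7.3317  x^+=0.8857  v^+=1.9973  a^+=-0.3034
step 2: x_pred=2.9158  r=-4.4058  x^+=1.4090  v^+=0.7357  a^+=-0.4035
step 3: x_pred=1.9771  r=2.5829  x^+=2.8605  v^+=0.8300  a^+=-0.3448
step 4: x_pred=3.5693  r=-8.8893  x^+=0.5292  v^+=-1.4187  a^+=-0.5468

v_post = -1.4187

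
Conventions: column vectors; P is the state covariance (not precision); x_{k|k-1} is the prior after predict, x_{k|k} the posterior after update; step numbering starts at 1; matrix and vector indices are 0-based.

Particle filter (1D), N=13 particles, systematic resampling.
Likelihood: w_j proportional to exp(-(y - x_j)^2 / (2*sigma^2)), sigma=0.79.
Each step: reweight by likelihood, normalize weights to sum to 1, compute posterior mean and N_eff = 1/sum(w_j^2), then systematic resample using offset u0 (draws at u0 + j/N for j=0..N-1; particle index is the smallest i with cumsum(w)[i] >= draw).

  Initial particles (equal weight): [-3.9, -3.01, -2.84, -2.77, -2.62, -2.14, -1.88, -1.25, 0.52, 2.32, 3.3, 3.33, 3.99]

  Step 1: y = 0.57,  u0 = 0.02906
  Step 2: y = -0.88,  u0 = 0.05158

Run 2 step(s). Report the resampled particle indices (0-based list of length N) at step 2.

resampled_idx = [0, 0, 0, 1, 2, 3, 4, 5, 6, 8, 9, 10, 11]

step 1: w=[0.0000, 0.0000, 0.0001, 0.0001, 0.0002, 0.0024, 0.0070, 0.0601, 0.8525, 0.0734, 0.0022, 0.0019, 0.0001]  mean=0.5329  Neff=1.3592  idx=[7, 8, 8, 8, 8, 8, 8, 8, 8, 8, 8, 8, 9]
step 2: w=[0.2814, 0.0653, 0.0653, 0.0653, 0.0653, 0.0653, 0.0653, 0.0653, 0.0653, 0.0653, 0.0653, 0.0653, 0.0001]  mean=0.0220  Neff=7.9285  idx=[0, 0, 0, 1, 2, 3, 4, 5, 6, 8, 9, 10, 11]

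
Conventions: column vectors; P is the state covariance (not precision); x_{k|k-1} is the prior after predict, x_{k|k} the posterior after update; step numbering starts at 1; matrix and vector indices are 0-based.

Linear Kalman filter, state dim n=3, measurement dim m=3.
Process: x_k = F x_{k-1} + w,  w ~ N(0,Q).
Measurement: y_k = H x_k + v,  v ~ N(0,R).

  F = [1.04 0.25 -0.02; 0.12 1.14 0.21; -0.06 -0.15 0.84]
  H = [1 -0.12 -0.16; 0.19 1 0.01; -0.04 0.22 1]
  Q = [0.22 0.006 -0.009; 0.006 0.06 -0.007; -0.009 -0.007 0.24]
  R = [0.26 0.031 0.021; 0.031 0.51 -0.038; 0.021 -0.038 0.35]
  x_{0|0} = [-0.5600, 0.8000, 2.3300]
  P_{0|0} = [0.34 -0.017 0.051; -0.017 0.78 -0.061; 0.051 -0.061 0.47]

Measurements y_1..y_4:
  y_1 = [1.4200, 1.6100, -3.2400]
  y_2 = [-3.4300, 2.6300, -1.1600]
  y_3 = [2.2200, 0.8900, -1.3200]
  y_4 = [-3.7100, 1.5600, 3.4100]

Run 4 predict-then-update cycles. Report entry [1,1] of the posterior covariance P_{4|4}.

P_post[1,1] = 0.1853

step 1: x^-=[-0.4290, 1.3341, 1.8708]  P^-=[0.6263 0.2573 -0.0328; 0.2573 1.0680 -0.1104; -0.0328 -0.1104 0.6003]  S=[0.8616 0.2908 -0.0864; 0.2908 1.6961 0.0818; -0.0864 0.0818 0.9525]  K=[0.6668 0.1049 0.0501; -0.0475 0.6632 0.0587; -0.0437 -0.0872 0.6096]  nu=[2.3084, 0.3387, -5.4215]  x^+=[0.8742, 1.1308, -1.5647]  P^+=[0.1864 0.0366 0.0270; 0.0366 0.3283 -0.0764; 0.0270 -0.0764 0.2337]
step 2: x^-=[1.2231, 1.0654, -1.5364]  P^-=[0.4609 0.1699 -0.0358; 0.1699 0.4745 -0.0948; -0.0358 -0.0948 0.4301]  S=[0.7058 0.2430 -0.0619; 0.2430 1.0637 -0.0343; -0.0619 -0.0343 0.7620]  K=[0.5985 0.1060 0.0313; 0.0216 0.4714 0.0266; -0.0651 -0.0595 0.5310]  nu=[-4.7711, 1.3476, 0.1910]  x^+=[-1.4836, 1.6029, -1.2047]  P^+=[0.1671 0.0395 0.0175; 0.0395 0.2332 -0.0579; 0.0175 -0.0579 0.2002]
step 3: x^-=[-1.1181, 1.3962, -1.1634]  P^-=[0.4358 0.1425 -0.0353; 0.1425 0.3582 -0.0682; -0.0353 -0.0682 0.4006]  S=[0.6857 0.2212 -0.0629; 0.2212 0.9367 -0.0333; -0.0629 -0.0333 0.7390]  K=[0.5882 0.1022 0.0257; 0.0334 0.4037 0.0277; -0.0728 -0.0402 0.5157]  nu=[3.3195, -0.2822, -0.5085]  x^+=[0.7926, 1.3792, -1.6559]  P^+=[0.1637 0.0381 0.0156; 0.0381 0.1991 -0.0472; 0.0156 -0.0472 0.1915]
step 4: x^-=[1.2022, 1.3196, -1.6454]  P^-=[0.4293 0.1307 -0.0328; 0.1307 0.3182 -0.0541; -0.0328 -0.0541 0.3912]  S=[0.6809 0.2109 -0.0624; 0.2109 0.8922 -0.0276; -0.0624 -0.0276 0.7338]  K=[0.5865 0.0997 0.0247; 0.0349 0.3766 0.0316; -0.0745 -0.0299 0.5112]  nu=[-5.0172, 0.0284, 4.8132]  x^+=[-1.6185, 1.3077, 1.1881]  P^+=[0.1630 0.0370 0.0156; 0.0370 0.1853 -0.0418; 0.0156 -0.0418 0.1883]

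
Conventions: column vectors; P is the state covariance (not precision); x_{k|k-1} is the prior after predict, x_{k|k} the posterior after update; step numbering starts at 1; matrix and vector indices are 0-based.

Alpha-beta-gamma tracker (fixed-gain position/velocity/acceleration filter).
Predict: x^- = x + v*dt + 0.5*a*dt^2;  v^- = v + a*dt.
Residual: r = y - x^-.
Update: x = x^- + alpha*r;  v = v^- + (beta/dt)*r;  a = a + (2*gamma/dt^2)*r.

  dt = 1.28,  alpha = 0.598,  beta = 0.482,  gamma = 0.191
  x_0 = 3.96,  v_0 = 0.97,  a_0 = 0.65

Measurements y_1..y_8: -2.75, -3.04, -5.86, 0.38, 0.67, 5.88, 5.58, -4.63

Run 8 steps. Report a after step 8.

step 1: x_pred=5.7341  r=-8.4841  x^+=0.6606  v^+=-1.3928  a^+=-1.3281
step 2: x_pred=-2.2101  r=-0.8299  x^+=-2.7064  v^+=-3.4052  a^+=-1.5216
step 3: x_pred=-8.3116  r=2.4516  x^+=-6.8455  v^+=-4.4297  a^+=-0.9500
step 4: x_pred=-13.2938  r=13.6738  x^+=-5.1169  v^+=-0.4966  a^+=2.2381
step 5: x_pred=-3.9191  r=4.5891  x^+=-1.1748  v^+=4.0962  a^+=3.3081
step 6: x_pred=6.7783  r=-0.8983  x^+=6.2411  v^+=7.9923  a^+=3.0986
step 7: x_pred=19.0097  r=-13.4297  x^+=10.9787  v^+=6.9014  a^+=-0.0326
step 8: x_pred=19.7859  r=-24.4159  x^+=5.1852  v^+=-2.3343  a^+=-5.7252

a_post = -5.7252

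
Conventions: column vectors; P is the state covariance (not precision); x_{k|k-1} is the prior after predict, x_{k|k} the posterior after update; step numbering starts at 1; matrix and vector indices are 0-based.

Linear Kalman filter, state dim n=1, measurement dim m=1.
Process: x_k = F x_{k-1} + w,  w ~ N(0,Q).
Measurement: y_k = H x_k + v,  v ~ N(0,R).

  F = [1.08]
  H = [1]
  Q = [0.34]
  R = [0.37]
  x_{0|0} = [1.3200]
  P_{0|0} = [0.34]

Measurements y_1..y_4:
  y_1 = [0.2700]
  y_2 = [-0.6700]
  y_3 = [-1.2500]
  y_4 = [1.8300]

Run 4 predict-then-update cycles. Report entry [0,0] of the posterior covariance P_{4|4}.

P_post[0,0] = 0.2301

step 1: x^-=[1.4256]  P^-=[0.7366]  S=[1.1066]  K=[0.6656]  nu=[-1.1556]  x^+=[0.6564]  P^+=[0.2463]
step 2: x^-=[0.7089]  P^-=[0.6273]  S=[0.9973]  K=[0.6290]  nu=[-1.3789]  x^+=[-0.1584]  P^+=[0.2327]
step 3: x^-=[-0.1711]  P^-=[0.6115]  S=[0.9815]  K=[0.6230]  nu=[-1.0789]  x^+=[-0.8433]  P^+=[0.2305]
step 4: x^-=[-0.9107]  P^-=[0.6089]  S=[0.9789]  K=[0.6220]  nu=[2.7407]  x^+=[0.7940]  P^+=[0.2301]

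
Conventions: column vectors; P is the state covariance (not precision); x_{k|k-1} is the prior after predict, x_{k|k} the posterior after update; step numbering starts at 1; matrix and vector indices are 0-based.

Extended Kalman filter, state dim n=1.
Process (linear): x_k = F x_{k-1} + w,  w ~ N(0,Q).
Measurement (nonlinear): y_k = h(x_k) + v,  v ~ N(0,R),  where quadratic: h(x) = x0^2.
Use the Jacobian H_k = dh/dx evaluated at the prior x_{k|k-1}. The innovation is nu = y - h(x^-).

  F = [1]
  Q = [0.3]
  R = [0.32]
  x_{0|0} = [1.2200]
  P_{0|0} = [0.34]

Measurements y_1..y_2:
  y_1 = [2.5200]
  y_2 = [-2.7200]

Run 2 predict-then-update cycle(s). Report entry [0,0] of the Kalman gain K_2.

K[0,0] = 0.2854

step 1: x^-=[1.2200]  P^-=[0.6400]  H_jac=[2.4400]  S=[4.1303]  K=[0.3781]  nu=[1.0316]  x^+=[1.6100]  P^+=[0.0496]
step 2: x^-=[1.6100]  P^-=[0.3496]  H_jac=[3.2201]  S=[3.9448]  K=[0.2854]  nu=[-5.3122]  x^+=[0.0941]  P^+=[0.0284]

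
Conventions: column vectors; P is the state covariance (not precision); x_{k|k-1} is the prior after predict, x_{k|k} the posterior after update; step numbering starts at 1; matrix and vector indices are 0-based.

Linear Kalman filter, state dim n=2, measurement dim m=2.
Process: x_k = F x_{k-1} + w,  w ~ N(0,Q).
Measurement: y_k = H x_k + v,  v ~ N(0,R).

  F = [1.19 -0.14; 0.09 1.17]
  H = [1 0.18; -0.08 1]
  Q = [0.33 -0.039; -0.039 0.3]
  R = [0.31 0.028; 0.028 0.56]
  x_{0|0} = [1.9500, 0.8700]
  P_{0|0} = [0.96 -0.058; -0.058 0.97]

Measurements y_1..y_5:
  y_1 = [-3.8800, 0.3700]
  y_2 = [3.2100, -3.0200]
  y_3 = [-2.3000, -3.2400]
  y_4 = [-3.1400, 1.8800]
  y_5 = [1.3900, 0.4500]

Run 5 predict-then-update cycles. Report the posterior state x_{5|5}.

step 1: x^-=[2.1987, 1.1934]  P^-=[1.7278 -0.1751; -0.1751 1.6234]  S=[2.0274 0.0094; 0.0094 2.2225]  K=[0.8374 -0.1445; 0.0543 0.7365]  nu=[-6.2935, -0.6475]  x^+=[-2.9777, 0.3745]  P^+=[0.2621 -0.0365; -0.0365 0.4111]
step 2: x^-=[-3.5959, 0.1701]  P^-=[0.7214 -0.1286; -0.1286 0.8571]  S=[1.0129 -0.0022; -0.0022 1.4423]  K=[0.6891 -0.1281; 0.0266 0.6014]  nu=[6.7752, -3.4778]  x^+=[1.5186, -1.7411]  P^+=[0.2164 -0.0352; -0.0352 0.3347]
step 3: x^-=[2.0509, -1.9004]  P^-=[0.6547 -0.1192; -0.1192 0.7526]  S=[0.9461 -0.0064; -0.0064 1.3358]  K=[0.6684 -0.1252; 0.0211 0.5706]  nu=[-4.0088, -1.1755]  x^+=[-0.4814, -2.6556]  P^+=[0.2099 -0.0346; -0.0346 0.3174]
step 4: x^-=[-0.2011, -3.1504]  P^-=[0.6450 -0.1163; -0.1163 0.7288]  S=[0.9368 -0.0070; -0.0070 1.3116]  K=[0.6653 -0.1244; 0.0201 0.5629]  nu=[-2.3718, 5.0143]  x^+=[-2.4030, -0.3756]  P^+=[0.2089 -0.0343; -0.0343 0.3130]
step 5: x^-=[-2.8070, -0.6557]  P^-=[0.6435 -0.1153; -0.1153 0.7230]  S=[0.9354 -0.0070; -0.0070 1.3055]  K=[0.6648 -0.1242; 0.0201 0.5609]  nu=[4.3151, 0.8812]  x^+=[-0.0478, -0.0749]  P^+=[0.2088 -0.0342; -0.0342 0.3120]

x_post = [-0.0478, -0.0749]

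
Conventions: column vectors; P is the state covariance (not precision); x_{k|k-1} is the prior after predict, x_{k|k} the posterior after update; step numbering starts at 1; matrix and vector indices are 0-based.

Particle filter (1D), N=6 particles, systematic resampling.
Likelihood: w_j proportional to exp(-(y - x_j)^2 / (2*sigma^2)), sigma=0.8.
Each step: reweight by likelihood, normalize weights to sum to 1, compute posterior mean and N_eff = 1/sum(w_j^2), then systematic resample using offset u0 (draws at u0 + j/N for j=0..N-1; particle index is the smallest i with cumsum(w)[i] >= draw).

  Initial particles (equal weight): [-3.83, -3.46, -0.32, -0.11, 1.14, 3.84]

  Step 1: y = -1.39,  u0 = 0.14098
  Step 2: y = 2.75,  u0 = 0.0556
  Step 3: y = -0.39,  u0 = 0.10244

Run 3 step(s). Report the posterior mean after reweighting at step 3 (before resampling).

step 1: w=[0.0129, 0.0476, 0.5537, 0.3766, 0.0091, 0.0000]  mean=-0.4226  Neff=2.2175  idx=[2, 2, 2, 3, 3, 3]
step 2: w=[0.0914, 0.0914, 0.0914, 0.2419, 0.2419, 0.2419]  mean=-0.1676  Neff=4.9844  idx=[0, 2, 3, 4, 4, 5]
step 3: w=[0.1731, 0.1731, 0.1634, 0.1634, 0.1634, 0.1634]  mean=-0.1827  Neff=5.9955  idx=[0, 1, 2, 3, 4, 5]

post_mean = -0.1827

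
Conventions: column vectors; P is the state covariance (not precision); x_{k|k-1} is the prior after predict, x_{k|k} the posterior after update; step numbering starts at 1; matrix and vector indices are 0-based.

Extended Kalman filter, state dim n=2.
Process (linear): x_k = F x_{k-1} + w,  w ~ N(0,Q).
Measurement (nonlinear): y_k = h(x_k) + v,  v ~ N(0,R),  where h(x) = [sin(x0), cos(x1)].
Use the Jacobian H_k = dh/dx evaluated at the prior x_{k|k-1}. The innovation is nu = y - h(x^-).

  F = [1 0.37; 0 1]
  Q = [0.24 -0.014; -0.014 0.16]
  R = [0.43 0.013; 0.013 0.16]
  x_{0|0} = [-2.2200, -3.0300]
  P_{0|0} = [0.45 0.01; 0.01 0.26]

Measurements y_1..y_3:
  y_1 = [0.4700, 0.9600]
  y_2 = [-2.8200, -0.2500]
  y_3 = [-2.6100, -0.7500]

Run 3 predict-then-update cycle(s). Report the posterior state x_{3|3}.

x_post = [-1.5431, -2.0367]

step 1: x^-=[-3.3411, -3.0300]  P^-=[0.7330 0.0922; 0.0922 0.4200]  H_jac=[-0.9802 0.0000; 0.0000 0.1114]  S=[1.1342 0.0029; 0.0029 0.1652]  K=[-0.6336 0.0734; -0.0804 0.2845]  nu=[0.2718, 1.9538]  x^+=[-3.3699, -2.4959]  P^+=[0.2770 0.0315; 0.0315 0.3994]
step 2: x^-=[-4.2934, -2.4959]  P^-=[0.5950 0.1653; 0.1653 0.5594]  H_jac=[-0.4068 0.0000; 0.0000 0.6017]  S=[0.5285 -0.0275; -0.0275 0.3626]  K=[-0.4455 0.2406; -0.0793 0.9225]  nu=[-3.7335, 0.5487]  x^+=[-2.4980, -1.6937]  P^+=[0.4632 0.0543; 0.0543 0.2436]
step 3: x^-=[-3.1246, -1.6937]  P^-=[0.7768 0.1305; 0.1305 0.4036]  H_jac=[-0.9999 0.0000; 0.0000 0.9925]  S=[1.2066 -0.1165; -0.1165 0.5575]  K=[-0.6341 0.0998; -0.0396 0.7102]  nu=[-2.5930, -0.6274]  x^+=[-1.5431, -2.0367]  P^+=[0.2714 0.0078; 0.0078 0.1140]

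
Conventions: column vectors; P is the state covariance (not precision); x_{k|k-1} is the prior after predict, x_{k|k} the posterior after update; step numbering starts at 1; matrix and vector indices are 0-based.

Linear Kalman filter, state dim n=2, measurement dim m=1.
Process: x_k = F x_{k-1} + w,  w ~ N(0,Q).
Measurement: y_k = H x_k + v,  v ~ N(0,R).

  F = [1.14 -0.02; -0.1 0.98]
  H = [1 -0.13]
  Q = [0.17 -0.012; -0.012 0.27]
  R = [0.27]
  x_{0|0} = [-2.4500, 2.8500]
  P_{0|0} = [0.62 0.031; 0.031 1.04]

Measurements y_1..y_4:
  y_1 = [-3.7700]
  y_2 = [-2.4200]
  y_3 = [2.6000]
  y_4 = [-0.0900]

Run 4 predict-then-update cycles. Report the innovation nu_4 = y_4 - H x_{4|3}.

step 1: x^-=[-2.8500, 3.0380]  P^-=[0.9748 -0.0684; -0.0684 1.2689]  S=[1.2840]  K=[0.7661; -0.1817]  nu=[-0.5251]  x^+=[-3.2522, 3.1334]  P^+=[0.2212 0.1104; 0.1104 1.2265]
step 2: x^-=[-3.7702, 3.3960]  P^-=[0.4529 0.0623; 0.0623 1.4285]  S=[0.7309]  K=[0.6086; -0.1689]  nu=[1.7917]  x^+=[-2.6798, 3.0934]  P^+=[0.1822 0.1374; 0.1374 1.4077]
step 3: x^-=[-3.1168, 3.2995]  P^-=[0.4011 0.0934; 0.0934 1.5968]  S=[0.6738]  K=[0.5772; -0.1694]  nu=[6.1457]  x^+=[0.4308, 2.2581]  P^+=[0.1766 0.1593; 0.1593 1.5775]
step 4: x^-=[0.4459, 2.1699]  P^-=[0.3928 0.1153; 0.1153 1.7556]  S=[0.6625]  K=[0.5703; -0.1705]  nu=[-0.2538]  x^+=[0.3012, 2.2132]  P^+=[0.1773 0.1797; 0.1797 1.7363]

innov = [-0.2538]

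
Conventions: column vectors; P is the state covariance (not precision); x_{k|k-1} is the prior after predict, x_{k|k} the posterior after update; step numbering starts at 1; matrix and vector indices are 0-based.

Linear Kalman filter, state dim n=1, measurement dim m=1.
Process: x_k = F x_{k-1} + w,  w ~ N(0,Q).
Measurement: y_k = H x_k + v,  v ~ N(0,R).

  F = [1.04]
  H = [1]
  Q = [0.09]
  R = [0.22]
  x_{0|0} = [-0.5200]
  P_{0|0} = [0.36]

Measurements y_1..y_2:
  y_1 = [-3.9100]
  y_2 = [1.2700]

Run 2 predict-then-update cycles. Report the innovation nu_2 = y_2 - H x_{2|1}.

step 1: x^-=[-0.5408]  P^-=[0.4794]  S=[0.6994]  K=[0.6854]  nu=[-3.3692]  x^+=[-2.8502]  P^+=[0.1508]
step 2: x^-=[-2.9642]  P^-=[0.2531]  S=[0.4731]  K=[0.5350]  nu=[4.2342]  x^+=[-0.6990]  P^+=[0.1177]

innov = [4.2342]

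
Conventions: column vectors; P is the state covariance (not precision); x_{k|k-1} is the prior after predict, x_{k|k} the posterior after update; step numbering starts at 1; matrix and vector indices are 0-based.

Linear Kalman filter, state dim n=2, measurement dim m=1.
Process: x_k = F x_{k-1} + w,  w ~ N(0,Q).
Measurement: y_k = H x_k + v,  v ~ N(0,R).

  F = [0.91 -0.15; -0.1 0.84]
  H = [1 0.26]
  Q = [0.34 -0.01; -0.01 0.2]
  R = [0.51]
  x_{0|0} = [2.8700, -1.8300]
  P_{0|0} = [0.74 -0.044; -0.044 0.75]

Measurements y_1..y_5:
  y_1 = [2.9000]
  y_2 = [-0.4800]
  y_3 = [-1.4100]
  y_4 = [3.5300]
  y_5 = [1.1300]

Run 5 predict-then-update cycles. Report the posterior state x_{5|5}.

step 1: x^-=[2.8862, -1.8242]  P^-=[0.9817 -0.2061; -0.2061 0.7440]  S=[1.4348]  K=[0.6468; -0.0088]  nu=[0.4881]  x^+=[3.2019, -1.8285]  P^+=[0.3814 -0.1979; -0.1979 0.7439]
step 2: x^-=[3.1880, -1.8561]  P^-=[0.7266 -0.2927; -0.2927 0.7619]  S=[1.1359]  K=[0.5727; -0.0833]  nu=[-3.1854]  x^+=[1.3639, -1.5909]  P^+=[0.3541 -0.2385; -0.2385 0.7541]
step 3: x^-=[1.4798, -1.4727]  P^-=[0.7153 -0.3231; -0.3231 0.7757]  S=[1.1097]  K=[0.5689; -0.1095]  nu=[-2.5068]  x^+=[0.0537, -1.1983]  P^+=[0.3562 -0.2540; -0.2540 0.7624]
step 4: x^-=[0.2286, -1.0120]  P^-=[0.7215 -0.3365; -0.3365 0.7842]  S=[1.1095]  K=[0.5714; -0.1195]  nu=[3.5645]  x^+=[2.2654, -1.4379]  P^+=[0.3592 -0.2607; -0.2607 0.7683]
step 5: x^-=[2.2772, -1.4344]  P^-=[0.7259 -0.3427; -0.3427 0.7895]  S=[1.1111]  K=[0.5731; -0.1237]  nu=[-0.7742]  x^+=[1.8334, -1.3387]  P^+=[0.3609 -0.2639; -0.2639 0.7725]

x_post = [1.8334, -1.3387]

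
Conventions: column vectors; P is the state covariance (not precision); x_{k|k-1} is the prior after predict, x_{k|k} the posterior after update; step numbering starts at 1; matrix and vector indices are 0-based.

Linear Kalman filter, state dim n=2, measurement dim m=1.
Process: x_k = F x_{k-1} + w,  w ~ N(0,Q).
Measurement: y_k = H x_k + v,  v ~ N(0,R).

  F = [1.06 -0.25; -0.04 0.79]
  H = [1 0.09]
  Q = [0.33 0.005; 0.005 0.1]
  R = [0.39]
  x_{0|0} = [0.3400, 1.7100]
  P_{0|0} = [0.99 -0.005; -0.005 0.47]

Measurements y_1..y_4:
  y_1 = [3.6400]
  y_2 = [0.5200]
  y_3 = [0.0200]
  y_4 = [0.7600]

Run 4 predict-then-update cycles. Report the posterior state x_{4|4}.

step 1: x^-=[-0.0671, 1.3373]  P^-=[1.4744 -0.1340; -0.1340 0.3952]  S=[1.8435]  K=[0.7932; -0.0534]  nu=[3.5867]  x^+=[2.7781, 1.1457]  P^+=[0.3144 -0.0559; -0.0559 0.3900]
step 2: x^-=[2.6583, 0.7940]  P^-=[0.7373 -0.1327; -0.1327 0.3474]  S=[1.1062]  K=[0.6557; -0.0917]  nu=[-2.2098]  x^+=[1.2094, 0.9967]  P^+=[0.2617 -0.0662; -0.0662 0.3381]
step 3: x^-=[1.0328, 0.7390]  P^-=[0.6802 -0.1290; -0.1290 0.3156]  S=[1.0496]  K=[0.6370; -0.0958]  nu=[-1.0793]  x^+=[0.3452, 0.8424]  P^+=[0.2543 -0.0649; -0.0649 0.3060]
step 4: x^-=[0.1553, 0.6517]  P^-=[0.6692 -0.1212; -0.1212 0.2955]  S=[1.0398]  K=[0.6331; -0.0910]  nu=[0.5460]  x^+=[0.5010, 0.6020]  P^+=[0.2524 -0.0613; -0.0613 0.2869]

x_post = [0.5010, 0.6020]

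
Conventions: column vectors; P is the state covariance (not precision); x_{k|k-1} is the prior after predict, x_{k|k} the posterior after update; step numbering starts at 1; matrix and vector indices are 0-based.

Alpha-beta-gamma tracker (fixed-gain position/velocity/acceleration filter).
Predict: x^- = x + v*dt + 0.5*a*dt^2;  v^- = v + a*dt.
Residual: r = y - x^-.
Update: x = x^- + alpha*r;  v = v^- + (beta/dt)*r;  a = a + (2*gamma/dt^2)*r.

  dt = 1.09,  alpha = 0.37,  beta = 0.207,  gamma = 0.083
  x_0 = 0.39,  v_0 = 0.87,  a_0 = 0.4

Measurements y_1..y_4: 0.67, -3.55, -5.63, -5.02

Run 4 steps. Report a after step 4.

step 1: x_pred=1.5759  r=-0.9059  x^+=1.2407  v^+=1.1340  a^+=0.2734
step 2: x_pred=2.6392  r=-6.1892  x^+=0.3492  v^+=0.2566  a^+=-0.5913
step 3: x_pred=0.2776  r=-5.9076  x^+=-1.9082  v^+=-1.5098  a^+=-1.4167
step 4: x_pred=-4.3955  r=-0.6245  x^+=-4.6266  v^+=-3.1726  a^+=-1.5040

a_post = -1.5040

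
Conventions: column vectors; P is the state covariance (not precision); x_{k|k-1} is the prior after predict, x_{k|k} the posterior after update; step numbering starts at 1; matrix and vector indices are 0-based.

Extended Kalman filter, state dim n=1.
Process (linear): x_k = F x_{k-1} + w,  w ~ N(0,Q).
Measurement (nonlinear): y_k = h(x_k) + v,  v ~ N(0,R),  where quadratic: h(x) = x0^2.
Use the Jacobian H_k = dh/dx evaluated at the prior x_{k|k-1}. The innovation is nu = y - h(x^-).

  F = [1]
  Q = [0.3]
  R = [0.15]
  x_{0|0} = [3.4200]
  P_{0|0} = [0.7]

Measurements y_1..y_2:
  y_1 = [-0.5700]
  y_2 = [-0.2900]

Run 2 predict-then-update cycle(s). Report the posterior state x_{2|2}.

x_post = [0.7675]

step 1: x^-=[3.4200]  P^-=[1.0000]  H_jac=[6.8400]  S=[46.9356]  K=[0.1457]  nu=[-12.2664]  x^+=[1.6324]  P^+=[0.0032]
step 2: x^-=[1.6324]  P^-=[0.3032]  H_jac=[3.2648]  S=[3.3817]  K=[0.2927]  nu=[-2.9547]  x^+=[0.7675]  P^+=[0.0134]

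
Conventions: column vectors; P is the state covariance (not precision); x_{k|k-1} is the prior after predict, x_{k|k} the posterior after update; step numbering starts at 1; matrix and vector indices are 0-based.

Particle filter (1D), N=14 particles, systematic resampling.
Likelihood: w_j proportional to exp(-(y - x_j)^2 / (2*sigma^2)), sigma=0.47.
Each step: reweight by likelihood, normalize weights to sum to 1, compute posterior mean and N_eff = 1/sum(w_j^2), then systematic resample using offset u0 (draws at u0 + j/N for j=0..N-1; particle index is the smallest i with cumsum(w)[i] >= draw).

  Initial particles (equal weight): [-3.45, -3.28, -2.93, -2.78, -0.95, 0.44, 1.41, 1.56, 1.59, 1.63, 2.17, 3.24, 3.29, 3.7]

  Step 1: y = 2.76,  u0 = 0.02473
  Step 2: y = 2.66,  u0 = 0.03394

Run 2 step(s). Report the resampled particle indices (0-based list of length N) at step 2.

resampled_idx = [1, 1, 2, 3, 4, 4, 5, 6, 7, 8, 9, 10, 11, 12]

step 1: w=[0.0000, 0.0000, 0.0000, 0.0000, 0.0000, 0.0000, 0.0086, 0.0206, 0.0241, 0.0297, 0.2434, 0.3177, 0.2834, 0.0724]  mean=2.8890  Neff=4.0373  idx=[7, 10, 10, 10, 10, 11, 11, 11, 11, 12, 12, 12, 12, 13]
step 2: w=[0.0108, 0.0973, 0.0973, 0.0973, 0.0973, 0.0782, 0.0782, 0.0782, 0.0782, 0.0682, 0.0682, 0.0682, 0.0682, 0.0145]  mean=2.8258  Neff=12.3093  idx=[1, 1, 2, 3, 4, 4, 5, 6, 7, 8, 9, 10, 11, 12]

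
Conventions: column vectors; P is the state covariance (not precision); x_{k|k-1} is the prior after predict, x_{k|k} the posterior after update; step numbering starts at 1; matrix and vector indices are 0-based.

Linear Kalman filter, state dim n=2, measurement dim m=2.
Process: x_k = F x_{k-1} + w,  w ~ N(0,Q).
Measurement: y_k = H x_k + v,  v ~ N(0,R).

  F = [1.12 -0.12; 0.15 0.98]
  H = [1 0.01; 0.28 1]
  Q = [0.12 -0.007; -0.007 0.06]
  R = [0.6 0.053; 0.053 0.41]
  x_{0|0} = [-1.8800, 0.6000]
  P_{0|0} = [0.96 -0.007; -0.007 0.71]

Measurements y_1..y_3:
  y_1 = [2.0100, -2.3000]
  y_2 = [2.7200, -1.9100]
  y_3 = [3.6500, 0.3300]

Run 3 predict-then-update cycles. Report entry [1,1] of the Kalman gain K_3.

K[1,1] = 0.3563

step 1: x^-=[-2.1776, 0.3060]  P^-=[1.3363 0.0632; 0.0632 0.7614]  S=[1.9377 0.4982; 0.4982 1.3116]  K=[0.6696 0.0791; -0.1287 0.6429]  nu=[4.1845, -1.9963]  x^+=[0.4666, -1.5162]  P^+=[0.4064 -0.0459; -0.0459 0.2696]
step 2: x^-=[0.7045, -1.4159]  P^-=[0.6460 -0.0199; -0.0199 0.3146]  S=[1.2457 0.2170; 0.2170 0.7641]  K=[0.5069 0.0667; -0.0883 0.4295]  nu=[2.0297, -0.6914]  x^+=[1.6871, -1.8921]  P^+=[0.3080 -0.0320; -0.0320 0.1804]
step 3: x^-=[2.1166, -1.6012]  P^-=[0.5175 -0.0111; -0.0111 0.2308]  S=[1.1173 0.1891; 0.1891 0.6751]  K=[0.4509 0.0719; -0.0681 0.3563]  nu=[1.5494, 1.3385]  x^+=[2.9116, -1.2299]  P^+=[0.2746 -0.0235; -0.0235 0.1490]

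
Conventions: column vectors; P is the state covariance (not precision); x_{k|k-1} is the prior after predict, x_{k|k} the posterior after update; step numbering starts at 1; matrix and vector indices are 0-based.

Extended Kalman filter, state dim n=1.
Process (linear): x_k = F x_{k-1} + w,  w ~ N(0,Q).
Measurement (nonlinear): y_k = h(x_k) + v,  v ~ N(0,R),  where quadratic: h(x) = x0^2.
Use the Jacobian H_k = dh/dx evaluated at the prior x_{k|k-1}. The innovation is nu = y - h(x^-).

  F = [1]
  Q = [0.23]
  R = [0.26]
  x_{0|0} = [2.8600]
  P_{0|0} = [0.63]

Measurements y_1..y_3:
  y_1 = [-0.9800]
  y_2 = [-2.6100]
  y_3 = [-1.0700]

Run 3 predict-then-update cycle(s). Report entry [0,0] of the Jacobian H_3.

step 1: x^-=[2.8600]  P^-=[0.8600]  H_jac=[5.7200]  S=[28.3978]  K=[0.1732]  nu=[-9.1596]  x^+=[1.2733]  P^+=[0.0079]
step 2: x^-=[1.2733]  P^-=[0.2379]  H_jac=[2.5467]  S=[1.8027]  K=[0.3360]  nu=[-4.2314]  x^+=[-0.1486]  P^+=[0.0343]
step 3: x^-=[-0.1486]  P^-=[0.2643]  H_jac=[-0.2971]  S=[0.2833]  K=[-0.2772]  nu=[-1.0921]  x^+=[0.1541]  P^+=[0.2425]

H_jac[0,0] = -0.2971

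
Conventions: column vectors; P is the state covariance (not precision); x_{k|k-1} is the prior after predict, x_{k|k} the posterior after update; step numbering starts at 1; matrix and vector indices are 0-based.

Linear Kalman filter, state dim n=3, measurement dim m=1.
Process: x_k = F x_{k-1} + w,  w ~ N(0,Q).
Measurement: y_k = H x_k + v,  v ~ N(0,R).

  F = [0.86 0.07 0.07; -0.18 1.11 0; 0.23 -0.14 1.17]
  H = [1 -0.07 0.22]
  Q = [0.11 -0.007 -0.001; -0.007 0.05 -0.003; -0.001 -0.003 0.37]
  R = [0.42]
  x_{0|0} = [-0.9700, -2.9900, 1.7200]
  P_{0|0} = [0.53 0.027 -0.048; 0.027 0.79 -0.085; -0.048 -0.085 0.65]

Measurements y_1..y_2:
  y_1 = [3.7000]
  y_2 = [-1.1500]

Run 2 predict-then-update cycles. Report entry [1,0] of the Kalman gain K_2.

step 1: x^-=[-0.9231, -3.1443, 2.2079]  P^-=[0.5057 -0.0082 0.0913; -0.0082 1.0297 -0.2404; 0.0913 -0.2404 1.3036]  S=[1.0426]  K=[0.5049; -0.1278; 0.3788]  nu=[3.9173]  x^+=[1.0546, -3.6448, 3.6918]  P^+=[0.2399 0.0590 -0.1081; 0.0590 1.0127 -0.1900; -0.1081 -0.1900 1.1540]
step 2: x^-=[0.9102, -4.2355, 5.0722]  P^-=[0.2903 0.0767 0.0007; 0.0767 1.2820 -0.3777; 0.0007 -0.3777 1.9825]  S=[0.8138]  K=[0.3504; -0.1181; 0.5693]  nu=[-3.4726]  x^+=[-0.3064, -3.8255, 3.0951]  P^+=[0.1904 0.1104 -0.1616; 0.1104 1.2706 -0.3230; -0.1616 -0.3230 1.7187]

K[1,0] = -0.1181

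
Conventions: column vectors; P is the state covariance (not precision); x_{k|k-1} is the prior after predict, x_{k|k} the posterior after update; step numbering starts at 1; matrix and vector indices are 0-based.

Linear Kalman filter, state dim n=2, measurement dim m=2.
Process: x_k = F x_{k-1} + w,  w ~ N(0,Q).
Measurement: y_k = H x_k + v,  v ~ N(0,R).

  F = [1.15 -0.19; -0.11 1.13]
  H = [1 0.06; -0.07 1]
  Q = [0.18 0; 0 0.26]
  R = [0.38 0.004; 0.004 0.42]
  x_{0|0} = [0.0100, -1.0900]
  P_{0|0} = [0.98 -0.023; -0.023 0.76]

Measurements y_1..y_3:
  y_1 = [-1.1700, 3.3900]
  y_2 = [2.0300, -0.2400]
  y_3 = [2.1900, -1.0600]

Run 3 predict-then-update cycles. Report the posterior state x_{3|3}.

step 1: x^-=[0.2186, -1.2328]  P^-=[1.5135 -0.3175; -0.3175 1.2480]  S=[1.8599 -0.3432; -0.3432 1.7199]  K=[0.7871 -0.0891; 0.0061 0.7398]  nu=[-1.3146, 4.6381]  x^+=[-1.2295, 2.1904]  P^+=[0.2995 -0.0133; -0.0133 0.3098]
step 2: x^-=[-1.8301, 2.6104]  P^-=[0.5931 -0.1220; -0.1220 0.6625]  S=[0.9609 -0.1192; -0.1192 1.1025]  K=[0.5993 -0.0835; -0.0102 0.6076]  nu=[3.7035, -2.9785]  x^+=[0.6381, 0.7630]  P^+=[0.2284 -0.0167; -0.0167 0.2540]
step 3: x^-=[0.5888, 0.7920]  P^-=[0.4985 -0.1054; -0.1054 0.5912]  S=[0.8680 -0.1004; -0.1004 1.0284]  K=[0.5576 -0.0820; -0.0134 0.5807]  nu=[1.5537, -1.8108]  x^+=[1.6036, -0.2804]  P^+=[0.2126 -0.0173; -0.0173 0.2426]

x_post = [1.6036, -0.2804]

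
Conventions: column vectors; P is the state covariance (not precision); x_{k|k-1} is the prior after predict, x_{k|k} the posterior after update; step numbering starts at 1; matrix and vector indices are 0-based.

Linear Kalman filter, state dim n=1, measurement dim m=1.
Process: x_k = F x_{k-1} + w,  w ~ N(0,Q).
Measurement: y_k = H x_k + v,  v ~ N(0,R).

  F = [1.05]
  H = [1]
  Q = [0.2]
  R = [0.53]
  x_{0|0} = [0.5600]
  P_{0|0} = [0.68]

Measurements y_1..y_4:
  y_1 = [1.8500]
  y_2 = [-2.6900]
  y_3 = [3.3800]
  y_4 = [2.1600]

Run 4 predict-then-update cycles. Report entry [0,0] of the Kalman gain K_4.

step 1: x^-=[0.5880]  P^-=[0.9497]  S=[1.4797]  K=[0.6418]  nu=[1.2620]  x^+=[1.3980]  P^+=[0.3402]
step 2: x^-=[1.4679]  P^-=[0.5750]  S=[1.1050]  K=[0.5204]  nu=[-4.1579]  x^+=[-0.6958]  P^+=[0.2758]
step 3: x^-=[-0.7306]  P^-=[0.5041]  S=[1.0341]  K=[0.4875]  nu=[4.1106]  x^+=[1.2732]  P^+=[0.2584]
step 4: x^-=[1.3368]  P^-=[0.4848]  S=[1.0148]  K=[0.4777]  nu=[0.8232]  x^+=[1.7301]  P^+=[0.2532]

K[0,0] = 0.4777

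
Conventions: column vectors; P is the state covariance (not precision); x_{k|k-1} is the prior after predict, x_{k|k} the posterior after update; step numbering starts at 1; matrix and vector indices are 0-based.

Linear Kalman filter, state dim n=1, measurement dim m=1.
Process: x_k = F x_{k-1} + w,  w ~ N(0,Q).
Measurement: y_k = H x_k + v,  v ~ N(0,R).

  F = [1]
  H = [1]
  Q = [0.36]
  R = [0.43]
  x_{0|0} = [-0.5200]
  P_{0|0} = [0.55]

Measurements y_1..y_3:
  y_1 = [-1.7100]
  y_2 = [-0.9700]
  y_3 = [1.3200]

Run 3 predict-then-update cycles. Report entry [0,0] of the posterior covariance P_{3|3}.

step 1: x^-=[-0.5200]  P^-=[0.9100]  S=[1.3400]  K=[0.6791]  nu=[-1.1900]  x^+=[-1.3281]  P^+=[0.2920]
step 2: x^-=[-1.3281]  P^-=[0.6520]  S=[1.0820]  K=[0.6026]  nu=[0.3581]  x^+=[-1.1123]  P^+=[0.2591]
step 3: x^-=[-1.1123]  P^-=[0.6191]  S=[1.0491]  K=[0.5901]  nu=[2.4323]  x^+=[0.3231]  P^+=[0.2538]

P_post[0,0] = 0.2538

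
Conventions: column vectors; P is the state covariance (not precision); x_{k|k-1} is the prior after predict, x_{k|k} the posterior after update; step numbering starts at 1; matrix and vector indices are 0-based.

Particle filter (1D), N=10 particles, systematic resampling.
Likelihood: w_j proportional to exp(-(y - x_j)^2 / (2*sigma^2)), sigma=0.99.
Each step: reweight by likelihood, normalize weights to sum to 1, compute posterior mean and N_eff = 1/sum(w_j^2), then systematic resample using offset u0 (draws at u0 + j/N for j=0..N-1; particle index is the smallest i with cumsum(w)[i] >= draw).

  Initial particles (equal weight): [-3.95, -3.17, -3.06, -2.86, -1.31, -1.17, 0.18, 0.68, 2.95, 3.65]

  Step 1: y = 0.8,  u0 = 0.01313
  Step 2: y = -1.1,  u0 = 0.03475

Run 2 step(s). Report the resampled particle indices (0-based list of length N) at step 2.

resampled_idx = [0, 0, 0, 1, 2, 3, 4, 5, 6, 8]

step 1: w=[0.0000, 0.0001, 0.0002, 0.0005, 0.0476, 0.0637, 0.3791, 0.4578, 0.0436, 0.0073]  mean=0.3955  Neff=2.7656  idx=[4, 6, 6, 6, 6, 7, 7, 7, 7, 7]
step 2: w=[0.2639, 0.1170, 0.1170, 0.1170, 0.1170, 0.0536, 0.0536, 0.0536, 0.0536, 0.0536]  mean=-0.0792  Neff=7.2055  idx=[0, 0, 0, 1, 2, 3, 4, 5, 6, 8]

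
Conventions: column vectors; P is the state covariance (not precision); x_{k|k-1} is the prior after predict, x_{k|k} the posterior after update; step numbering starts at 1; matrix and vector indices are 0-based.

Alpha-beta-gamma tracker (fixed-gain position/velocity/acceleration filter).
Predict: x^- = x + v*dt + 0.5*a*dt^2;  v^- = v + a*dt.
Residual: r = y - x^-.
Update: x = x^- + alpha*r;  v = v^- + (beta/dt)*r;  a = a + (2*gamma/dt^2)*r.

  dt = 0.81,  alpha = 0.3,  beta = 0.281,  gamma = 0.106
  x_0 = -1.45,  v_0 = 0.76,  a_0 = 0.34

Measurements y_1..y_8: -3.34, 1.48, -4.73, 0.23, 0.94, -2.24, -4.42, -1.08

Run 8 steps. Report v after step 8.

step 1: x_pred=-0.7229  r=-2.6171  x^+=-1.5080  v^+=0.1275  a^+=-0.5057
step 2: x_pred=-1.5706  r=3.0506  x^+=-0.6554  v^+=0.7762  a^+=0.4801
step 3: x_pred=0.1308  r=-4.8608  x^+=-1.3275  v^+=-0.5212  a^+=-1.0906
step 4: x_pred=-2.1074  r=2.3374  x^+=-1.4062  v^+=-0.5937  a^+=-0.3353
step 5: x_pred=-1.9970  r=2.9370  x^+=-1.1159  v^+=0.1536  a^+=0.6137
step 6: x_pred=-0.7902  r=-1.4498  x^+=-1.2251  v^+=0.1478  a^+=0.1453
step 7: x_pred=-1.0577  r=-3.3623  x^+=-2.0664  v^+=-0.9010  a^+=-0.9412
step 8: x_pred=-3.1050  r=2.0250  x^+=-2.4975  v^+=-0.9608  a^+=-0.2869

v_post = -0.9608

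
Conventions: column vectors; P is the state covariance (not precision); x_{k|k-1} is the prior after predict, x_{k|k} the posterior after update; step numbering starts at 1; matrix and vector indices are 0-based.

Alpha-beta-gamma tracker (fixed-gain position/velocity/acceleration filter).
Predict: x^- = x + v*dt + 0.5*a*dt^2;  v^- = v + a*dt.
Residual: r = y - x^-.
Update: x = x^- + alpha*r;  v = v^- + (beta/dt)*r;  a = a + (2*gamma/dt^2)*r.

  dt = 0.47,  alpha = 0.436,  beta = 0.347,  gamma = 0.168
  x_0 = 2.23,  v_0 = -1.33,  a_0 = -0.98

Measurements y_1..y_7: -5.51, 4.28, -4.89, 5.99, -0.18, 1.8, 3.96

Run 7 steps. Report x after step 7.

x_post = 8.4177

step 1: x_pred=1.4967  r=-7.0067  x^+=-1.5582  v^+=-6.9636  a^+=-11.6375
step 2: x_pred=-6.1165  r=10.3965  x^+=-1.5836  v^+=-4.7575  a^+=4.1761
step 3: x_pred=-3.3584  r=-1.5316  x^+=-4.0262  v^+=-3.9255  a^+=1.8465
step 4: x_pred=-5.6672  r=11.6572  x^+=-0.5847  v^+=5.5488  a^+=19.5777
step 5: x_pred=4.1856  r=-4.3656  x^+=2.2822  v^+=11.5272  a^+=12.9373
step 6: x_pred=9.1289  r=-7.3289  x^+=5.9335  v^+=12.1968  a^+=1.7897
step 7: x_pred=11.8637  r=-7.9037  x^+=8.4177  v^+=7.2027  a^+=-10.2323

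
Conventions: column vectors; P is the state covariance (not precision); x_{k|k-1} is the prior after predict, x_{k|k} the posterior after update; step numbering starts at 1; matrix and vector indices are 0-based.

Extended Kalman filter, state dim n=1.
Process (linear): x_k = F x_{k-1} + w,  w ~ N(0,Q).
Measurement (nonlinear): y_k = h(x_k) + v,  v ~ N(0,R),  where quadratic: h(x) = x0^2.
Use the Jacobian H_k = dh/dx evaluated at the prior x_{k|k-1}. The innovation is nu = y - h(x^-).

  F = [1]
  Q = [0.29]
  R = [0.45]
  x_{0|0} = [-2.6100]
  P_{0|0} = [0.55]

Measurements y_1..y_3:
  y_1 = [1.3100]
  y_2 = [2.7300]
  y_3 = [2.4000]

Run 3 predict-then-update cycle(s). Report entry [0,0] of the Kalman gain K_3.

step 1: x^-=[-2.6100]  P^-=[0.8400]  H_jac=[-5.2200]  S=[23.3387]  K=[-0.1879]  nu=[-5.5021]  x^+=[-1.5763]  P^+=[0.0162]
step 2: x^-=[-1.5763]  P^-=[0.3062]  H_jac=[-3.1526]  S=[3.4932]  K=[-0.2763]  nu=[0.2453]  x^+=[-1.6441]  P^+=[0.0394]
step 3: x^-=[-1.6441]  P^-=[0.3294]  H_jac=[-3.2882]  S=[4.0119]  K=[-0.2700]  nu=[-0.3030]  x^+=[-1.5623]  P^+=[0.0370]

K[0,0] = -0.2700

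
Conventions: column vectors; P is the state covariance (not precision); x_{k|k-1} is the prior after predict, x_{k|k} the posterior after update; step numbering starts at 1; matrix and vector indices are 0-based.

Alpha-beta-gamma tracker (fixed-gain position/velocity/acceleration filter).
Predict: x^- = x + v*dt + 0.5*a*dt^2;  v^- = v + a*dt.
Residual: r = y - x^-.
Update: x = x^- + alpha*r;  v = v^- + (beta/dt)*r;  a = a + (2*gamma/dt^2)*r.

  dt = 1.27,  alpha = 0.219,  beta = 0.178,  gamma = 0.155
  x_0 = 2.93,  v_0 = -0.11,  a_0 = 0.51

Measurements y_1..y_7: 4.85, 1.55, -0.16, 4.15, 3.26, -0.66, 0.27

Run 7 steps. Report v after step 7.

v_post = -3.8156

step 1: x_pred=3.2016  r=1.6484  x^+=3.5626  v^+=0.7687  a^+=0.8268
step 2: x_pred=5.2057  r=-3.6557  x^+=4.4051  v^+=1.3064  a^+=0.1242
step 3: x_pred=6.1644  r=-6.3244  x^+=4.7794  v^+=0.5778  a^+=-1.0914
step 4: x_pred=4.6330  r=-0.4830  x^+=4.5272  v^+=-0.8760  a^+=-1.1842
step 5: x_pred=2.4598  r=0.8002  x^+=2.6350  v^+=-2.2677  a^+=-1.0304
step 6: x_pred=-1.0759  r=0.4159  x^+=-0.9848  v^+=-3.5180  a^+=-0.9504
step 7: x_pred=-6.2192  r=6.4892  x^+=-4.7981  v^+=-3.8156  a^+=0.2968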